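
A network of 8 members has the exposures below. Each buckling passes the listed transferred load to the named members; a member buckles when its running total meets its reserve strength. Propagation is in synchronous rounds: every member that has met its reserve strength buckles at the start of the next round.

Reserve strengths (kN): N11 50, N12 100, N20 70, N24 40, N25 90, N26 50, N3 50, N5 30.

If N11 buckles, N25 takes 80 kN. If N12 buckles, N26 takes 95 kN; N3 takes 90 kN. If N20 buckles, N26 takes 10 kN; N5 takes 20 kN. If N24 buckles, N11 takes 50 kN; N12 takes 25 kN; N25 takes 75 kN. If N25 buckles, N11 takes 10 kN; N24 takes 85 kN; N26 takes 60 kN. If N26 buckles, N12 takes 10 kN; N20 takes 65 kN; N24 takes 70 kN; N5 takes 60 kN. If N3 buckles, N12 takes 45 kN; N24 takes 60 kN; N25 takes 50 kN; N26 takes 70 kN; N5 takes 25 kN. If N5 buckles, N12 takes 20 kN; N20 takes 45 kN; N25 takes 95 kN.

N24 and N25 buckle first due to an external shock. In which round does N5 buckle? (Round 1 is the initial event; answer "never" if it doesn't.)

Round 1 — N24, N25 buckle (initial).
  N11: +50+10 → 60 ≥ 50
  N12: +25 → 25 < 100
  N26: +60 → 60 ≥ 50
Round 2 — N11, N26 buckle.
  N12: +10 → 35 < 100
  N20: +65 → 65 < 70
  N5: +60 → 60 ≥ 30
Round 3 — N5 buckles.
  N12: +20 → 55 < 100
  N20: +45 → 110 ≥ 70
Round 4 — N20 buckles.
No further bucklings.

3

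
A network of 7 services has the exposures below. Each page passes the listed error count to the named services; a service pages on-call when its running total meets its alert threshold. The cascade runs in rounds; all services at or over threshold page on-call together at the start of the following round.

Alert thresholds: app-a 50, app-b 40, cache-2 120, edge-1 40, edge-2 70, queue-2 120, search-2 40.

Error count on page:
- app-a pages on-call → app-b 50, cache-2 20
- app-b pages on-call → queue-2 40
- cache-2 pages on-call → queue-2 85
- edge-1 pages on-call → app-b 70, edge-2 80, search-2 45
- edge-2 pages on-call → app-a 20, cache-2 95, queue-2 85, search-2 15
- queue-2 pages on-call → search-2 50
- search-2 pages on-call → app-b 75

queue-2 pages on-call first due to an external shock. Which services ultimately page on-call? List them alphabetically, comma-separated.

Round 1 — queue-2 pages on-call (initial).
  search-2: +50 → 50 ≥ 40
Round 2 — search-2 pages on-call.
  app-b: +75 → 75 ≥ 40
Round 3 — app-b pages on-call.
No further pages.

app-b, queue-2, search-2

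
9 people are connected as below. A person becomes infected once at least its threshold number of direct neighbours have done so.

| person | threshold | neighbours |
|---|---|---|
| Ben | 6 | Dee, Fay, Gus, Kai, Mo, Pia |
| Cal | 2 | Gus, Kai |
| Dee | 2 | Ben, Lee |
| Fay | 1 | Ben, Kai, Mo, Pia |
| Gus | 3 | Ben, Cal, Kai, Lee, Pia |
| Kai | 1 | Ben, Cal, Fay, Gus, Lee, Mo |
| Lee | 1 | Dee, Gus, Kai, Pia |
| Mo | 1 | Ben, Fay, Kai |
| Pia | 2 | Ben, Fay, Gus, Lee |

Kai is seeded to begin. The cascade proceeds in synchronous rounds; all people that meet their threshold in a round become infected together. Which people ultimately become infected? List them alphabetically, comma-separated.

Cal, Fay, Gus, Kai, Lee, Mo, Pia

Round 1 — Kai becomes infected (initial).
Round 2 — checking thresholds:
  Ben: 1 of 6 neighbours < 6, not yet.
  Cal: 1 of 2 neighbours < 2, not yet.
  Fay: 1 of 4 neighbours ≥ 1, becomes infected.
  Gus: 1 of 5 neighbours < 3, not yet.
  Lee: 1 of 4 neighbours ≥ 1, becomes infected.
  Mo: 1 of 3 neighbours ≥ 1, becomes infected.
Round 3 — checking thresholds:
  Ben: 3 of 6 neighbours < 6, not yet.
  Cal: 1 of 2 neighbours < 2, not yet.
  Dee: 1 of 2 neighbours < 2, not yet.
  Gus: 2 of 5 neighbours < 3, not yet.
  Pia: 2 of 4 neighbours ≥ 2, becomes infected.
Round 4 — checking thresholds:
  Ben: 4 of 6 neighbours < 6, not yet.
  Cal: 1 of 2 neighbours < 2, not yet.
  Dee: 1 of 2 neighbours < 2, not yet.
  Gus: 3 of 5 neighbours ≥ 3, becomes infected.
Round 5 — checking thresholds:
  Ben: 5 of 6 neighbours < 6, not yet.
  Cal: 2 of 2 neighbours ≥ 2, becomes infected.
  Dee: 1 of 2 neighbours < 2, not yet.
Round 6 — no new infections; cascade stops.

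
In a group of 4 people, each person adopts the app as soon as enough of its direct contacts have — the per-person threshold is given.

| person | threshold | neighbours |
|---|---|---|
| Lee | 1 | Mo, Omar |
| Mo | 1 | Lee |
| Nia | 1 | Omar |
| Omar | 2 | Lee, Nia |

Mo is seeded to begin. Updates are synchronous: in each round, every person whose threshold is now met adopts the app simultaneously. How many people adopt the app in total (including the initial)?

2

Round 1 — Mo adopts the app (initial).
Round 2 — checking thresholds:
  Lee: 1 of 2 neighbours ≥ 1, adopts the app.
Round 3 — no new adoptions; cascade stops.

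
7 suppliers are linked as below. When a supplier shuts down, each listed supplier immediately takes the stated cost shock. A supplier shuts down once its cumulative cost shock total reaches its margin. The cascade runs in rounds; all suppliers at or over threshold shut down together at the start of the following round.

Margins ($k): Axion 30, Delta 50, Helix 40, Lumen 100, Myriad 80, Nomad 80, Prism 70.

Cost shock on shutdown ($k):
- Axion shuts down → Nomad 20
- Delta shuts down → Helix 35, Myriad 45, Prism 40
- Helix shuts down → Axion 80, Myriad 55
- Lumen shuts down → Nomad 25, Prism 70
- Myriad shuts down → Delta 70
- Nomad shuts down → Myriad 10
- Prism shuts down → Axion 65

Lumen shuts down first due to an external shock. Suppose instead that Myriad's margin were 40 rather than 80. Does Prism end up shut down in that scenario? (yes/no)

yes

With Myriad's margin at 40:
Round 1 — Lumen shuts down (initial).
  Nomad: +25 → 25 < 80
  Prism: +70 → 70 ≥ 70
Round 2 — Prism shuts down.
  Axion: +65 → 65 ≥ 30
Round 3 — Axion shuts down.
  Nomad: +20 → 45 < 80
No further shutdowns.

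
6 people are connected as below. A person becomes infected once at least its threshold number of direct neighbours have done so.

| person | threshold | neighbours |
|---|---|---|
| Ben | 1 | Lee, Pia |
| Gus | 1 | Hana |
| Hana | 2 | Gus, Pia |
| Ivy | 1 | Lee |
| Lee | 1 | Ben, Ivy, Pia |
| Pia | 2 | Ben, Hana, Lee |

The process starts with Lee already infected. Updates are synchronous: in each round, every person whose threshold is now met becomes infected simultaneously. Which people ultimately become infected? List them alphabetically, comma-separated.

Round 1 — Lee becomes infected (initial).
Round 2 — checking thresholds:
  Ben: 1 of 2 neighbours ≥ 1, becomes infected.
  Ivy: 1 of 1 neighbours ≥ 1, becomes infected.
  Pia: 1 of 3 neighbours < 2, holds.
Round 3 — checking thresholds:
  Pia: 2 of 3 neighbours ≥ 2, becomes infected.
Round 4 — no new infections; cascade stops.

Ben, Ivy, Lee, Pia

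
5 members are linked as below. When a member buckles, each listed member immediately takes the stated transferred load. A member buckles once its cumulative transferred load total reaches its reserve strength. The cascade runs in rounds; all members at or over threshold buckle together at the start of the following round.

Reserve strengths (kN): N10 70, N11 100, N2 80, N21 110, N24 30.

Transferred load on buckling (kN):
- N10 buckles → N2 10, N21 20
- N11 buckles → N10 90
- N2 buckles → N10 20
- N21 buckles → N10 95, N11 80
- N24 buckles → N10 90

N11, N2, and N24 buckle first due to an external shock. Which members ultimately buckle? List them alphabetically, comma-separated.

Round 1 — N11, N2, N24 buckle (initial).
  N10: +90+20+90 → 200 ≥ 70
Round 2 — N10 buckles.
  N21: +20 → 20 < 110
No further bucklings.

N10, N11, N2, N24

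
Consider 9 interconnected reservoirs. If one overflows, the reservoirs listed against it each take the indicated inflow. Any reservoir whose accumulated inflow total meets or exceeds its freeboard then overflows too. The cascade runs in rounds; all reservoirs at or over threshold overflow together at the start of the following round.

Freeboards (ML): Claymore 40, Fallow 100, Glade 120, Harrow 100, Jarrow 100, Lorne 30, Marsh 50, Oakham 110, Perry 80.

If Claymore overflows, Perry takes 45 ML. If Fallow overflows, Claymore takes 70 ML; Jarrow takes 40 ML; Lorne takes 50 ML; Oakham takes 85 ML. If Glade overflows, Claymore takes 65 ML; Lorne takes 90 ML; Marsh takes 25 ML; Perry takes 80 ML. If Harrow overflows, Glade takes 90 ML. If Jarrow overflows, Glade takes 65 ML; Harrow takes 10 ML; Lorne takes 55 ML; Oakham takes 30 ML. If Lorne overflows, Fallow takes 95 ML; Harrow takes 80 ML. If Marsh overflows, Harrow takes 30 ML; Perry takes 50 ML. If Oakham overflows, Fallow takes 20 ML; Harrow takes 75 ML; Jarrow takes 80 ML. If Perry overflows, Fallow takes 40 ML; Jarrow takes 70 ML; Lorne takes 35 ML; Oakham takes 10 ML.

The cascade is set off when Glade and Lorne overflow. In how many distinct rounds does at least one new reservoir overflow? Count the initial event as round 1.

Round 1 — Glade, Lorne overflow (initial).
  Claymore: +65 → 65 ≥ 40
  Fallow: +95 → 95 < 100
  Harrow: +80 → 80 < 100
  Marsh: +25 → 25 < 50
  Perry: +80 → 80 ≥ 80
Round 2 — Claymore, Perry overflow.
  Fallow: +40 → 135 ≥ 100
  Jarrow: +70 → 70 < 100
  Oakham: +10 → 10 < 110
Round 3 — Fallow overflows.
  Jarrow: +40 → 110 ≥ 100
  Oakham: +85 → 95 < 110
Round 4 — Jarrow overflows.
  Harrow: +10 → 90 < 100
  Oakham: +30 → 125 ≥ 110
Round 5 — Oakham overflows.
  Harrow: +75 → 165 ≥ 100
Round 6 — Harrow overflows.
No further overflows.

6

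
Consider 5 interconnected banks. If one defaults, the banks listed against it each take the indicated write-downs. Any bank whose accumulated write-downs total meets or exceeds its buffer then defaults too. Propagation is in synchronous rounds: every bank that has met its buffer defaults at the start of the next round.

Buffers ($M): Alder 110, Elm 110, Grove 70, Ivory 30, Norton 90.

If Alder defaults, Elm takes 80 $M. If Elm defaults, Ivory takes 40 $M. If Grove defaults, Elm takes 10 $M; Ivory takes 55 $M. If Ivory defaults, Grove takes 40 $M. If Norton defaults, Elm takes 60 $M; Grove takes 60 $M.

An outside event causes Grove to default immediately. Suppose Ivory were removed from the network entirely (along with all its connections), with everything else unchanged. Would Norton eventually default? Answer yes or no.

no

With Ivory removed:
Round 1 — Grove defaults (initial).
  Elm: +10 → 10 < 110
No further defaults.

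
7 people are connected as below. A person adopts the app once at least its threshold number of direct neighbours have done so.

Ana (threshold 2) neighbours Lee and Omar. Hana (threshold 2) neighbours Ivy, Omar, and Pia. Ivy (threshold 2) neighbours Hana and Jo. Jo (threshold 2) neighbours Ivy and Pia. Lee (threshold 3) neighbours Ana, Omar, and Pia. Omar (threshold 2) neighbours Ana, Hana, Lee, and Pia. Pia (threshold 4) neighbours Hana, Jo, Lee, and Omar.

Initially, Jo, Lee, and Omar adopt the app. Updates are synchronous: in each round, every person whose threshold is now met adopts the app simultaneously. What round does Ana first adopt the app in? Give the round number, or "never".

Round 1 — Jo, Lee, Omar adopt the app (initial).
Round 2 — checking thresholds:
  Ana: 2 of 2 neighbours ≥ 2, adopts the app.
  Hana: 1 of 3 neighbours < 2, below threshold.
  Ivy: 1 of 2 neighbours < 2, below threshold.
  Pia: 3 of 4 neighbours < 4, below threshold.
Round 3 — no new adoptions; cascade stops.

2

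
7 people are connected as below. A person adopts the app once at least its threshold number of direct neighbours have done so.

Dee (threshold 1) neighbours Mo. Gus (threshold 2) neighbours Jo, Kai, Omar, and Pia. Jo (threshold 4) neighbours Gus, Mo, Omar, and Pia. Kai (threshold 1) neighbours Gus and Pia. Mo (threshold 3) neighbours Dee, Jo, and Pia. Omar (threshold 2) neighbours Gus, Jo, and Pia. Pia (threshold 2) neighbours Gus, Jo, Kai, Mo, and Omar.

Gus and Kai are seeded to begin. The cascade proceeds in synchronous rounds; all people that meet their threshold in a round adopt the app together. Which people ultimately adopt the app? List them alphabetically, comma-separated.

Gus, Kai, Omar, Pia

Round 1 — Gus, Kai adopt the app (initial).
Round 2 — checking thresholds:
  Jo: 1 of 4 neighbours < 4, not yet.
  Omar: 1 of 3 neighbours < 2, not yet.
  Pia: 2 of 5 neighbours ≥ 2, adopts the app.
Round 3 — checking thresholds:
  Jo: 2 of 4 neighbours < 4, not yet.
  Mo: 1 of 3 neighbours < 3, not yet.
  Omar: 2 of 3 neighbours ≥ 2, adopts the app.
Round 4 — no new adoptions; cascade stops.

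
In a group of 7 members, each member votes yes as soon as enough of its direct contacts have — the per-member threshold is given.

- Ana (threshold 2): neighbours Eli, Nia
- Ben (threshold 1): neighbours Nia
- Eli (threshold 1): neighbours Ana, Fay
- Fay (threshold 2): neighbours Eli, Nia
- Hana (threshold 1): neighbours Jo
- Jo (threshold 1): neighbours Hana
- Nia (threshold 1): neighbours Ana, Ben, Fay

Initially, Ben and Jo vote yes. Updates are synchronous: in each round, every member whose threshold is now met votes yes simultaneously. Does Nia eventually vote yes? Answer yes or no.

yes

Round 1 — Ben, Jo vote yes (initial).
Round 2 — checking thresholds:
  Hana: 1 of 1 neighbours ≥ 1, votes yes.
  Nia: 1 of 3 neighbours ≥ 1, votes yes.
Round 3 — no new yes votes; cascade stops.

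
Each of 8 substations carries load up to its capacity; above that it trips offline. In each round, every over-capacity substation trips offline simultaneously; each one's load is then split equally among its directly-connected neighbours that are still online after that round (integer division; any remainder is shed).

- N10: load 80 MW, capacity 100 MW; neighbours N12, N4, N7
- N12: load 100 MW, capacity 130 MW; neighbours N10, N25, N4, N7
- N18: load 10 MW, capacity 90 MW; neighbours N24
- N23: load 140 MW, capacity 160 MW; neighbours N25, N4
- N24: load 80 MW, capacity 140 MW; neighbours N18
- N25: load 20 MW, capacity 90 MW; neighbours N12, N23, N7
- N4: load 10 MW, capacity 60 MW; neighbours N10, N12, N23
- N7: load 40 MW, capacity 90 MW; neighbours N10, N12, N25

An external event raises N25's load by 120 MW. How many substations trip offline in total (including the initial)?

Round 1 — N25 at 140 > 90. N25 trips offline.
  N25 sheds 140 MW to N12, N23, N7: 46 each (2 lost).
    N12: 100+46 = 146 > 130
    N23: 140+46 = 186 > 160
    N7: 40+46 = 86 ≤ 90
Round 2 — N12, N23 trip offline.
  N12 sheds 146 MW to N10, N4, N7: 48 each (2 lost).
    N10: 80+48 = 128 > 100
    N4: 10+48 = 58 ≤ 60
    N7: 86+48 = 134 > 90
  N23 sheds 186 MW to N4: 186 each.
    N4: 58+186 = 244 > 60
Round 3 — N10, N4, N7 trip offline.
  N10 sheds 128 MW: no online neighbours, lost.
  N4 sheds 244 MW: no online neighbours, lost.
  N7 sheds 134 MW: no online neighbours, lost.
No further trips.

6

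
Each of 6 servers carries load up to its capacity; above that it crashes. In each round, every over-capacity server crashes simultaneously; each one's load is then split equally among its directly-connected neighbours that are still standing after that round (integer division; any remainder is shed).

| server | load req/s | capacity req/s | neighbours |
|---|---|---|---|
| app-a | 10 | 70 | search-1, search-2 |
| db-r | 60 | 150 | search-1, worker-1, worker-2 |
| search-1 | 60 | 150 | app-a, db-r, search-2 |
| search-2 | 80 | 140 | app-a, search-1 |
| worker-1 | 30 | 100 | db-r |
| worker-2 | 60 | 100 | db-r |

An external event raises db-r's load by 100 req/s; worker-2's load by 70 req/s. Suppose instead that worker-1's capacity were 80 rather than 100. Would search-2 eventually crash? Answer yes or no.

no

With worker-1's capacity at 80:
Round 1 — db-r at 160 > 150; worker-2 at 130 > 100. db-r, worker-2 crash.
  db-r sheds 160 req/s to search-1, worker-1: 80 each.
    search-1: 60+80 = 140 ≤ 150
    worker-1: 30+80 = 110 > 80
  worker-2 sheds 130 req/s: no online neighbours, lost.
Round 2 — worker-1 crashes.
  worker-1 sheds 110 req/s: no online neighbours, lost.
No further crashes.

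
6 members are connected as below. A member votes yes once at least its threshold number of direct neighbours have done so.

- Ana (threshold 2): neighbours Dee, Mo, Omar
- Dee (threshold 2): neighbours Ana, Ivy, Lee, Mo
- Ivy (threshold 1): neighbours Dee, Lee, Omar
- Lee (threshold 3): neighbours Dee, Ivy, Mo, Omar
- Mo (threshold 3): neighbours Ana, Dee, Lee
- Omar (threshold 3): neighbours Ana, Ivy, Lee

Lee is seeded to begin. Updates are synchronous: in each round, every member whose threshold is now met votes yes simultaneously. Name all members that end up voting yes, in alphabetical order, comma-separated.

Dee, Ivy, Lee

Round 1 — Lee votes yes (initial).
Round 2 — checking thresholds:
  Dee: 1 of 4 neighbours < 2, not yet.
  Ivy: 1 of 3 neighbours ≥ 1, votes yes.
  Mo: 1 of 3 neighbours < 3, not yet.
  Omar: 1 of 3 neighbours < 3, not yet.
Round 3 — checking thresholds:
  Dee: 2 of 4 neighbours ≥ 2, votes yes.
  Mo: 1 of 3 neighbours < 3, not yet.
  Omar: 2 of 3 neighbours < 3, not yet.
Round 4 — no new yes votes; cascade stops.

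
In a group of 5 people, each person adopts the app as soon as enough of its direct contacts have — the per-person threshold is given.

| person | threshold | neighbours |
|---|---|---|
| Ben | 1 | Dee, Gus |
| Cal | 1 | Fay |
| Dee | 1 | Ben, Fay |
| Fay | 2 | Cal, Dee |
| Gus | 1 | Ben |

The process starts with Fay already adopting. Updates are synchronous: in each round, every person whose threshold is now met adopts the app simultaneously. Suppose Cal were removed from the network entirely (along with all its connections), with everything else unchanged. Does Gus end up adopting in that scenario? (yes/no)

With Cal removed:
Round 1 — Fay adopts the app (initial).
Round 2 — checking thresholds:
  Dee: 1 of 2 neighbours ≥ 1, adopts the app.
Round 3 — checking thresholds:
  Ben: 1 of 2 neighbours ≥ 1, adopts the app.
Round 4 — checking thresholds:
  Gus: 1 of 1 neighbours ≥ 1, adopts the app.
Round 5 — no new adoptions; cascade stops.

yes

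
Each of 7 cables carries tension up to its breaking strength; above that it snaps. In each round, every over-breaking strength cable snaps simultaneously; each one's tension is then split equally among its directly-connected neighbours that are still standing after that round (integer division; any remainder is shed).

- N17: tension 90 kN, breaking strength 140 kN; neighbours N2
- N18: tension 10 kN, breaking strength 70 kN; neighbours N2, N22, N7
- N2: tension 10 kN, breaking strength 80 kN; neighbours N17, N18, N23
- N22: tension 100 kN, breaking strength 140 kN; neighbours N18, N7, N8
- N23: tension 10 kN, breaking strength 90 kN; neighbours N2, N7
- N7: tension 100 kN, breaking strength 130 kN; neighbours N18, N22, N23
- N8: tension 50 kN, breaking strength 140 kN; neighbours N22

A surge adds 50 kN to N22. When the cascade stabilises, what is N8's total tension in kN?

100

Round 1 — N22 at 150 > 140. N22 snaps.
  N22 sheds 150 kN to N18, N7, N8: 50 each.
    N18: 10+50 = 60 ≤ 70
    N7: 100+50 = 150 > 130
    N8: 50+50 = 100 ≤ 140
Round 2 — N7 snaps.
  N7 sheds 150 kN to N18, N23: 75 each.
    N18: 60+75 = 135 > 70
    N23: 10+75 = 85 ≤ 90
Round 3 — N18 snaps.
  N18 sheds 135 kN to N2: 135 each.
    N2: 10+135 = 145 > 80
Round 4 — N2 snaps.
  N2 sheds 145 kN to N17, N23: 72 each (1 lost).
    N17: 90+72 = 162 > 140
    N23: 85+72 = 157 > 90
Round 5 — N17, N23 snap.
  N17 sheds 162 kN: no online neighbours, lost.
  N23 sheds 157 kN: no online neighbours, lost.
No further breaks.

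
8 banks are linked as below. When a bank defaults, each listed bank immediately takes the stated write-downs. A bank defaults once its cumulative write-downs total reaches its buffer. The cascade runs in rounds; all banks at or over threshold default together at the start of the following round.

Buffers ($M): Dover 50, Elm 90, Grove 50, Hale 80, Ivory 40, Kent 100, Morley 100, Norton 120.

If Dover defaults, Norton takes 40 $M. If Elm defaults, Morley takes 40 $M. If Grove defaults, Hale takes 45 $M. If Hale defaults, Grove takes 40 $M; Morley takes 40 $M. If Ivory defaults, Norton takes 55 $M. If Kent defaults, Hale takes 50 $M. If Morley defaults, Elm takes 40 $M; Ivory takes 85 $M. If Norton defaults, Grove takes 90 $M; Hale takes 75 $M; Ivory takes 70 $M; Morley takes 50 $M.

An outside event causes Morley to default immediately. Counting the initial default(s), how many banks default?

2

Round 1 — Morley defaults (initial).
  Elm: +40 → 40 < 90
  Ivory: +85 → 85 ≥ 40
Round 2 — Ivory defaults.
  Norton: +55 → 55 < 120
No further defaults.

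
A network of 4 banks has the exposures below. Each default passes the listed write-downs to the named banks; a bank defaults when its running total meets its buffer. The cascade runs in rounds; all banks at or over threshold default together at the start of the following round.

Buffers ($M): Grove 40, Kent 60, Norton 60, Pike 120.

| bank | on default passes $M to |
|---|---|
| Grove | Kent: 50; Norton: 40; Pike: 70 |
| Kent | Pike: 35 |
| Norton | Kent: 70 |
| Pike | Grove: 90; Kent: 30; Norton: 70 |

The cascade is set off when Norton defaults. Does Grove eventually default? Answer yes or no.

Round 1 — Norton defaults (initial).
  Kent: +70 → 70 ≥ 60
Round 2 — Kent defaults.
  Pike: +35 → 35 < 120
No further defaults.

no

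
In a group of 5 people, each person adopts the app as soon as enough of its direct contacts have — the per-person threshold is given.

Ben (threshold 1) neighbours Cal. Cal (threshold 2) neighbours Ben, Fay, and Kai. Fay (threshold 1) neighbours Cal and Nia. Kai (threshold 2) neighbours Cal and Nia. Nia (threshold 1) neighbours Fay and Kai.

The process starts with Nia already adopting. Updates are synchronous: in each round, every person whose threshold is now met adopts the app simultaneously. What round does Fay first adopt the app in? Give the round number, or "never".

Round 1 — Nia adopts the app (initial).
Round 2 — checking thresholds:
  Fay: 1 of 2 neighbours ≥ 1, adopts the app.
  Kai: 1 of 2 neighbours < 2, holds.
Round 3 — no new adoptions; cascade stops.

2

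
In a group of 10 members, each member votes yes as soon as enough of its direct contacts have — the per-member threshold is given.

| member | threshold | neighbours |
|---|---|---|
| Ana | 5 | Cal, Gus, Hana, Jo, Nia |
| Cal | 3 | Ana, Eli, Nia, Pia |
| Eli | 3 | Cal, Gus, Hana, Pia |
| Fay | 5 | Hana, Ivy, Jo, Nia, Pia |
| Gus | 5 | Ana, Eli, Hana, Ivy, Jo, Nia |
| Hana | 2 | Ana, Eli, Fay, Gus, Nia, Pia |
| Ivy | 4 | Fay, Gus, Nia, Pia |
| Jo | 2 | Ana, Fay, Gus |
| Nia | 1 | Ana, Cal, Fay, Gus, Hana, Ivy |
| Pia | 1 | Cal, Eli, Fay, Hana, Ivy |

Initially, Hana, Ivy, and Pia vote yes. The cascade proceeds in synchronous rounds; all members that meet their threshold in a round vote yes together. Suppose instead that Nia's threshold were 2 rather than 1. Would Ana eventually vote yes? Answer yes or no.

With Nia's threshold at 2:
Round 1 — Hana, Ivy, Pia vote yes (initial).
Round 2 — checking thresholds:
  Ana: 1 of 5 neighbours < 5, below threshold.
  Cal: 1 of 4 neighbours < 3, below threshold.
  Eli: 2 of 4 neighbours < 3, below threshold.
  Fay: 3 of 5 neighbours < 5, below threshold.
  Gus: 2 of 6 neighbours < 5, below threshold.
  Nia: 2 of 6 neighbours ≥ 2, votes yes.
Round 3 — no new yes votes; cascade stops.

no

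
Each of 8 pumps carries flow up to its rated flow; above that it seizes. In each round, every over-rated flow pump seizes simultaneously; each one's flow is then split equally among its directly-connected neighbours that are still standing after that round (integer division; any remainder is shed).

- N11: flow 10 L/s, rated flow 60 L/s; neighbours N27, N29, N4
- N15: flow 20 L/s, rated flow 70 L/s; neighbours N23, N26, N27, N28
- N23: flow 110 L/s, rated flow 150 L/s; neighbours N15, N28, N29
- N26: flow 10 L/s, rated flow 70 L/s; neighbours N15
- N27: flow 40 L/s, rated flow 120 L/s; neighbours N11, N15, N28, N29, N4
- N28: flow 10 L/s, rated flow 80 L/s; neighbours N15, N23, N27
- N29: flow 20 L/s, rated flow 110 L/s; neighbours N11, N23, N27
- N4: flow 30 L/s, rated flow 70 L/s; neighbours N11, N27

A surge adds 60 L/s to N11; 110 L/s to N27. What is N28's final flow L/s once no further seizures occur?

Round 1 — N11 at 70 > 60; N27 at 150 > 120. N11, N27 seize.
  N11 sheds 70 L/s to N29, N4: 35 each.
    N29: 20+35 = 55 ≤ 110
    N4: 30+35 = 65 ≤ 70
  N27 sheds 150 L/s to N15, N28, N29, N4: 37 each (2 lost).
    N15: 20+37 = 57 ≤ 70
    N28: 10+37 = 47 ≤ 80
    N29: 55+37 = 92 ≤ 110
    N4: 65+37 = 102 > 70
Round 2 — N4 seizes.
  N4 sheds 102 L/s: no online neighbours, lost.
No further seizures.

47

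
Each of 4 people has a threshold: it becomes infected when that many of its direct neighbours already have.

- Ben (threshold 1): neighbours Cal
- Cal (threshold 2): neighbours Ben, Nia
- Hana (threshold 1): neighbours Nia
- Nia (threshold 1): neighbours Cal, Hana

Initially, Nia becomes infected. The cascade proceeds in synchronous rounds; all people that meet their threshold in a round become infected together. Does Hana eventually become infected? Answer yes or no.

Round 1 — Nia becomes infected (initial).
Round 2 — checking thresholds:
  Cal: 1 of 2 neighbours < 2, holds.
  Hana: 1 of 1 neighbours ≥ 1, becomes infected.
Round 3 — no new infections; cascade stops.

yes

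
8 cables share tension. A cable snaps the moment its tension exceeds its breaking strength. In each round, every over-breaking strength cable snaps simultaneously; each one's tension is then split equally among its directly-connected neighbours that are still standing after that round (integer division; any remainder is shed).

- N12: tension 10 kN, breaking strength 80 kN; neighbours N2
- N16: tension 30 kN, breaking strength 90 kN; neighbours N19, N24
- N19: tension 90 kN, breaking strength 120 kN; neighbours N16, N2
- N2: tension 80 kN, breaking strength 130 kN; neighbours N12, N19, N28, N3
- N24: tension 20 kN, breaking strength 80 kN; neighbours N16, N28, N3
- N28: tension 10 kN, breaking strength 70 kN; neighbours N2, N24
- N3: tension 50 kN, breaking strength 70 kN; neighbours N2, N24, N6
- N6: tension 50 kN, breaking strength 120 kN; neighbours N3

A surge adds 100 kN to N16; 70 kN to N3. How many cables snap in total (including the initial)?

Round 1 — N16 at 130 > 90; N3 at 120 > 70. N16, N3 snap.
  N16 sheds 130 kN to N19, N24: 65 each.
    N19: 90+65 = 155 > 120
    N24: 20+65 = 85 > 80
  N3 sheds 120 kN to N2, N24, N6: 40 each.
    N2: 80+40 = 120 ≤ 130
    N24: 85+40 = 125 > 80
    N6: 50+40 = 90 ≤ 120
Round 2 — N19, N24 snap.
  N19 sheds 155 kN to N2: 155 each.
    N2: 120+155 = 275 > 130
  N24 sheds 125 kN to N28: 125 each.
    N28: 10+125 = 135 > 70
Round 3 — N2, N28 snap.
  N2 sheds 275 kN to N12: 275 each.
    N12: 10+275 = 285 > 80
  N28 sheds 135 kN: no online neighbours, lost.
Round 4 — N12 snaps.
  N12 sheds 285 kN: no online neighbours, lost.
No further breaks.

7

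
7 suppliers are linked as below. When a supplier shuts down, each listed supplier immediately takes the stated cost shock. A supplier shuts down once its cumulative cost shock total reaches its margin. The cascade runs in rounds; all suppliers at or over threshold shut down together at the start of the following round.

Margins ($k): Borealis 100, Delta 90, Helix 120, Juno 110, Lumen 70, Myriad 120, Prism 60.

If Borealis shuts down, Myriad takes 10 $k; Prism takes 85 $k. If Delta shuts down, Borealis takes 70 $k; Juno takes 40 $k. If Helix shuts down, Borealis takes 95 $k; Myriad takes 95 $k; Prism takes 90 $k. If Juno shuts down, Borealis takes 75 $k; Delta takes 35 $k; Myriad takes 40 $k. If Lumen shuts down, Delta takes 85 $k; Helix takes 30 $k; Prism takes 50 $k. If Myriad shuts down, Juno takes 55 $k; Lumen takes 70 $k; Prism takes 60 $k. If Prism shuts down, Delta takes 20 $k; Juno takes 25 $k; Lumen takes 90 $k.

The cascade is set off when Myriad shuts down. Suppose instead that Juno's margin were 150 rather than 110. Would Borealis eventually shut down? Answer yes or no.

With Juno's margin at 150:
Round 1 — Myriad shuts down (initial).
  Juno: +55 → 55 < 150
  Lumen: +70 → 70 ≥ 70
  Prism: +60 → 60 ≥ 60
Round 2 — Lumen, Prism shut down.
  Delta: +85+20 → 105 ≥ 90
  Helix: +30 → 30 < 120
  Juno: +25 → 80 < 150
Round 3 — Delta shuts down.
  Borealis: +70 → 70 < 100
  Juno: +40 → 120 < 150
No further shutdowns.

no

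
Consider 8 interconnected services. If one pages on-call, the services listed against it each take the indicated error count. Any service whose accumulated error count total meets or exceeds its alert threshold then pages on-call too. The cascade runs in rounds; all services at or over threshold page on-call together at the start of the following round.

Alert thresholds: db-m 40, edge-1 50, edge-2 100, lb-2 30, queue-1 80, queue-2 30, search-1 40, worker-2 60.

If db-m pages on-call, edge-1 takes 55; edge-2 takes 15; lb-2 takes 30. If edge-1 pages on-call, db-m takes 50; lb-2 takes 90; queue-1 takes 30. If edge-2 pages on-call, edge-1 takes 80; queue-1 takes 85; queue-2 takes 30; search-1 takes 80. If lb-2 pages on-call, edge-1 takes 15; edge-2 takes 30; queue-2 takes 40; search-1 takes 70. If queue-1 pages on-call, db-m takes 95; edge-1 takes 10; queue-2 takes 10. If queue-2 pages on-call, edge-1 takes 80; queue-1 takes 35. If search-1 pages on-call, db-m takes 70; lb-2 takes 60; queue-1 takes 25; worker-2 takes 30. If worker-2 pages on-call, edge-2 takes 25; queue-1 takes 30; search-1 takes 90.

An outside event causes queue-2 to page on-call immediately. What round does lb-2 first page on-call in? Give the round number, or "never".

Round 1 — queue-2 pages on-call (initial).
  edge-1: +80 → 80 ≥ 50
  queue-1: +35 → 35 < 80
Round 2 — edge-1 pages on-call.
  db-m: +50 → 50 ≥ 40
  lb-2: +90 → 90 ≥ 30
  queue-1: +30 → 65 < 80
Round 3 — db-m, lb-2 page on-call.
  edge-2: +15+30 → 45 < 100
  search-1: +70 → 70 ≥ 40
Round 4 — search-1 pages on-call.
  queue-1: +25 → 90 ≥ 80
  worker-2: +30 → 30 < 60
Round 5 — queue-1 pages on-call.
No further pages.

3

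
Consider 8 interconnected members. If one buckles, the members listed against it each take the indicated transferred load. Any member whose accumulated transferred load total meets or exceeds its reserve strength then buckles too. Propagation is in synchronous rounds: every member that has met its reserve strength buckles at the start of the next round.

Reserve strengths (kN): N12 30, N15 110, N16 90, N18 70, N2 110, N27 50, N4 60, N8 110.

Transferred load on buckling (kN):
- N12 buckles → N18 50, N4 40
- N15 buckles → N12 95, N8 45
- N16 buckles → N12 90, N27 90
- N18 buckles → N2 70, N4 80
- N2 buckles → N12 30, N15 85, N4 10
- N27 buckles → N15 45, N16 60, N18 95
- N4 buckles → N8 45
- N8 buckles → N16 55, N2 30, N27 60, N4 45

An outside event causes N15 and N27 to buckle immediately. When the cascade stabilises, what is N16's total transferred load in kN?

60

Round 1 — N15, N27 buckle (initial).
  N12: +95 → 95 ≥ 30
  N16: +60 → 60 < 90
  N18: +95 → 95 ≥ 70
  N8: +45 → 45 < 110
Round 2 — N12, N18 buckle.
  N2: +70 → 70 < 110
  N4: +40+80 → 120 ≥ 60
Round 3 — N4 buckles.
  N8: +45 → 90 < 110
No further bucklings.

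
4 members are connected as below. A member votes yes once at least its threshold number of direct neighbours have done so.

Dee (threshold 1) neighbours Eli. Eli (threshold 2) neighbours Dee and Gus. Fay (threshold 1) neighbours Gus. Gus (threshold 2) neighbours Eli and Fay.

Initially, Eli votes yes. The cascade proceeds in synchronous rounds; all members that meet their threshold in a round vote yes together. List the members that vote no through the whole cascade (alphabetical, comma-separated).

Fay, Gus

Round 1 — Eli votes yes (initial).
Round 2 — checking thresholds:
  Dee: 1 of 1 neighbours ≥ 1, votes yes.
  Gus: 1 of 2 neighbours < 2, holds.
Round 3 — no new yes votes; cascade stops.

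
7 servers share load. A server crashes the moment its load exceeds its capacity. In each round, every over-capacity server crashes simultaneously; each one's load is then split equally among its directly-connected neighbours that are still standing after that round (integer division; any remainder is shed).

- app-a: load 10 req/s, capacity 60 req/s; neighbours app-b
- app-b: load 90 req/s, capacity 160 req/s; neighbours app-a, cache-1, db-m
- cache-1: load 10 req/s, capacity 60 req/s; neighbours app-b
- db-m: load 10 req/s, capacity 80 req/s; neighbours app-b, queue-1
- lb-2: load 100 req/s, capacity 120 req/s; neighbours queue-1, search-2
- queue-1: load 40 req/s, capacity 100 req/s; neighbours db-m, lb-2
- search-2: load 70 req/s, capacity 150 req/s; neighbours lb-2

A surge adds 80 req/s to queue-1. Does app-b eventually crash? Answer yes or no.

no

Round 1 — queue-1 at 120 > 100. queue-1 crashes.
  queue-1 sheds 120 req/s to db-m, lb-2: 60 each.
    db-m: 10+60 = 70 ≤ 80
    lb-2: 100+60 = 160 > 120
Round 2 — lb-2 crashes.
  lb-2 sheds 160 req/s to search-2: 160 each.
    search-2: 70+160 = 230 > 150
Round 3 — search-2 crashes.
  search-2 sheds 230 req/s: no online neighbours, lost.
No further crashes.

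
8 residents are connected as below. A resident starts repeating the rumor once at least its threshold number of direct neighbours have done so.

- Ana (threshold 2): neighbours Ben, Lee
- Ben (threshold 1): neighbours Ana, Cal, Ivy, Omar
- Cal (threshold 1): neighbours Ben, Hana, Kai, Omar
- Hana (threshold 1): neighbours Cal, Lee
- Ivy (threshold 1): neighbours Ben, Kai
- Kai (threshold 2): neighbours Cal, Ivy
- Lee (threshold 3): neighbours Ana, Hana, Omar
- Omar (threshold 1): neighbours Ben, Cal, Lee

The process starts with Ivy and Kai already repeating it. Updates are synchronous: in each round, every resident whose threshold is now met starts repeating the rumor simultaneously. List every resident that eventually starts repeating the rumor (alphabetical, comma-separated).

Ben, Cal, Hana, Ivy, Kai, Omar

Round 1 — Ivy, Kai start repeating the rumor (initial).
Round 2 — checking thresholds:
  Ben: 1 of 4 neighbours ≥ 1, starts repeating the rumor.
  Cal: 1 of 4 neighbours ≥ 1, starts repeating the rumor.
Round 3 — checking thresholds:
  Ana: 1 of 2 neighbours < 2, not yet.
  Hana: 1 of 2 neighbours ≥ 1, starts repeating the rumor.
  Omar: 2 of 3 neighbours ≥ 1, starts repeating the rumor.
Round 4 — no new spreads; cascade stops.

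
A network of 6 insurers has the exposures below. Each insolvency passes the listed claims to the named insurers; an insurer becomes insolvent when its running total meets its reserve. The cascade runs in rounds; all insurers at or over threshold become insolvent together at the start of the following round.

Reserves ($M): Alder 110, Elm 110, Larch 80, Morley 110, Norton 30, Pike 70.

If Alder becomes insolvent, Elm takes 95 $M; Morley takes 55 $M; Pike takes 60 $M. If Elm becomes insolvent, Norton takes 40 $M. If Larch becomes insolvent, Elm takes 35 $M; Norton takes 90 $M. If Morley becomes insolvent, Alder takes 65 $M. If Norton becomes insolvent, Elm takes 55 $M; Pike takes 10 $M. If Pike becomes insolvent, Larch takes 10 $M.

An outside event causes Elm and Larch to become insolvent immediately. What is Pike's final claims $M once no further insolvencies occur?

Round 1 — Elm, Larch become insolvent (initial).
  Norton: +40+90 → 130 ≥ 30
Round 2 — Norton becomes insolvent.
  Pike: +10 → 10 < 70
No further insolvencies.

10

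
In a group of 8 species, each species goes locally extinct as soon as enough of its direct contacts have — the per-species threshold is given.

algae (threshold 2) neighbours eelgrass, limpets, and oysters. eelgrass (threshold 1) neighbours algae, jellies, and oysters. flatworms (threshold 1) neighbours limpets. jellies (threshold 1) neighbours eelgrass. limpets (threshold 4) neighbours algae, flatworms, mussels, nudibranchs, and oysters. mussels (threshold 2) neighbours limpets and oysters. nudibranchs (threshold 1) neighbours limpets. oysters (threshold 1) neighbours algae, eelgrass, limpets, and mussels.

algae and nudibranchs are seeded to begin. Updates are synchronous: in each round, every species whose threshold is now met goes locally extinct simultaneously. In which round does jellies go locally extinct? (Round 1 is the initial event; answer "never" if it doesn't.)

Round 1 — algae, nudibranchs go locally extinct (initial).
Round 2 — checking thresholds:
  eelgrass: 1 of 3 neighbours ≥ 1, goes locally extinct.
  limpets: 2 of 5 neighbours < 4, below threshold.
  oysters: 1 of 4 neighbours ≥ 1, goes locally extinct.
Round 3 — checking thresholds:
  jellies: 1 of 1 neighbours ≥ 1, goes locally extinct.
  limpets: 3 of 5 neighbours < 4, below threshold.
  mussels: 1 of 2 neighbours < 2, below threshold.
Round 4 — no new extinctions; cascade stops.

3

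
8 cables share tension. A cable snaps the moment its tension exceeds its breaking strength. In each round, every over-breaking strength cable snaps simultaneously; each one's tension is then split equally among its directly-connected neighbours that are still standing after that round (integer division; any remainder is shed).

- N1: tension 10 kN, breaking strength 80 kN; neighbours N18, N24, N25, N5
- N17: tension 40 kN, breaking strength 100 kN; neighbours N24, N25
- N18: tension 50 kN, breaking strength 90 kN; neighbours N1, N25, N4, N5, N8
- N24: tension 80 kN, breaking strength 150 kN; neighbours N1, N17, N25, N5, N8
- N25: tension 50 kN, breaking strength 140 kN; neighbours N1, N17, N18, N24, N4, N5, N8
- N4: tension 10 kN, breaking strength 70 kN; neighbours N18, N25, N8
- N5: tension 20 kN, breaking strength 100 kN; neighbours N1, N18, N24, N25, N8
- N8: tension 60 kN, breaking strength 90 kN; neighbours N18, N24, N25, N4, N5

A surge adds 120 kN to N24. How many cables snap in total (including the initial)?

Round 1 — N24 at 200 > 150. N24 snaps.
  N24 sheds 200 kN to N1, N17, N25, N5, N8: 40 each.
    N1: 10+40 = 50 ≤ 80
    N17: 40+40 = 80 ≤ 100
    N25: 50+40 = 90 ≤ 140
    N5: 20+40 = 60 ≤ 100
    N8: 60+40 = 100 > 90
Round 2 — N8 snaps.
  N8 sheds 100 kN to N18, N25, N4, N5: 25 each.
    N18: 50+25 = 75 ≤ 90
    N25: 90+25 = 115 ≤ 140
    N4: 10+25 = 35 ≤ 70
    N5: 60+25 = 85 ≤ 100
No further breaks.

2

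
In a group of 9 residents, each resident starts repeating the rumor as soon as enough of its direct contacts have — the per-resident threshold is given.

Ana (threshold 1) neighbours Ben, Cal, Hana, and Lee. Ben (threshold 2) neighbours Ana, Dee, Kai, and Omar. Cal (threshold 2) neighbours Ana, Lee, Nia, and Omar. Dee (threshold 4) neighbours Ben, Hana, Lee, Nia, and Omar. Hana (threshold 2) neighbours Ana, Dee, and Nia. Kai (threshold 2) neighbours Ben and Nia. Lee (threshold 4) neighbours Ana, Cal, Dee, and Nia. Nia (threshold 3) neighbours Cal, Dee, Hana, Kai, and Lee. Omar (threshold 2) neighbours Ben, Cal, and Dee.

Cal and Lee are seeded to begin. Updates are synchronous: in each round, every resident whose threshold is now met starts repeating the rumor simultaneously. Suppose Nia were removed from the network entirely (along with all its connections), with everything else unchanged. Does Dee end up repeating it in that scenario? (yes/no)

With Nia removed:
Round 1 — Cal, Lee start repeating the rumor (initial).
Round 2 — checking thresholds:
  Ana: 2 of 4 neighbours ≥ 1, starts repeating the rumor.
  Dee: 1 of 4 neighbours < 4, below threshold.
  Omar: 1 of 3 neighbours < 2, below threshold.
Round 3 — no new spreads; cascade stops.

no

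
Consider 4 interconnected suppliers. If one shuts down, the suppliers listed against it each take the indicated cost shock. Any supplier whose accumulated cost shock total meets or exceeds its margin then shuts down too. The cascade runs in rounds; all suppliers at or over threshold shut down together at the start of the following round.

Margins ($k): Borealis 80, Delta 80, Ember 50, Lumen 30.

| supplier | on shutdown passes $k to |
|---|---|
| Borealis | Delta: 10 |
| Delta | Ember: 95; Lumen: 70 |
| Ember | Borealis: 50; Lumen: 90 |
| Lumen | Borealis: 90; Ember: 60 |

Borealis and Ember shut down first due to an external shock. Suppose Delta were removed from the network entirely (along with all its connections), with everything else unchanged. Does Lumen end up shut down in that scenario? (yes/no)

With Delta removed:
Round 1 — Borealis, Ember shut down (initial).
  Lumen: +90 → 90 ≥ 30
Round 2 — Lumen shuts down.
No further shutdowns.

yes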